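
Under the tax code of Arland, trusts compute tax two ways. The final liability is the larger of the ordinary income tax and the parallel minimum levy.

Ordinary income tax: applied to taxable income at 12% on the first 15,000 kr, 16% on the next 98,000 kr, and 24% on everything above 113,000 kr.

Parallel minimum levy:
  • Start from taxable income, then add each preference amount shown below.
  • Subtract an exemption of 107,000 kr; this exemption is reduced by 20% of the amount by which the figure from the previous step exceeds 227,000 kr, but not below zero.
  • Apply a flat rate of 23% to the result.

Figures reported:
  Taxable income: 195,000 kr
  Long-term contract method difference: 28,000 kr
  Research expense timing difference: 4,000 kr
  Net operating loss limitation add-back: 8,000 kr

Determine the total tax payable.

Parallel minimum levy:
  Adjusted income: 195,000 kr + 28,000 kr + 4,000 kr + 8,000 kr = 235,000 kr
  Exemption: 107,000 kr − 20% × (235,000 kr − 227,000 kr) = 107,000 kr − 1,600 kr = 105,400 kr
  Base: 235,000 kr − 105,400 kr = 129,600 kr
  129,600 kr × 23% = 29,808 kr

Ordinary income tax:
  15,000 kr × 12% = 1,800 kr
  98,000 kr × 16% = 15,680 kr
  82,000 kr × 24% = 19,680 kr
  → 37,160 kr

37,160 kr > 29,808 kr, so the ordinary income tax governs.

37,160 kr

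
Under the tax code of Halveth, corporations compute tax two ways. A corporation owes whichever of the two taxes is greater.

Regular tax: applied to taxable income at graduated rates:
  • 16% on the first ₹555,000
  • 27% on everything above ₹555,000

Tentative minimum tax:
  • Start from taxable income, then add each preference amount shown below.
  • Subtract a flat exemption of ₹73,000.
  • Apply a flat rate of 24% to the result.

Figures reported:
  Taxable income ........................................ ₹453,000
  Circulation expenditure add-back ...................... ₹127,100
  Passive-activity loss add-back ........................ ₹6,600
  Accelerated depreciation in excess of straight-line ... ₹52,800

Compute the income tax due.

₹135,960

Tentative minimum tax:
  Adjusted income: ₹453,000 + ₹127,100 + ₹6,600 + ₹52,800 = ₹639,500
  Less exemption ₹73,000 → base ₹566,500
  ₹566,500 × 24% = ₹135,960

Regular tax:
  ₹453,000 × 16% = ₹72,480

₹135,960 > ₹72,480, so the tentative minimum tax is the binding amount.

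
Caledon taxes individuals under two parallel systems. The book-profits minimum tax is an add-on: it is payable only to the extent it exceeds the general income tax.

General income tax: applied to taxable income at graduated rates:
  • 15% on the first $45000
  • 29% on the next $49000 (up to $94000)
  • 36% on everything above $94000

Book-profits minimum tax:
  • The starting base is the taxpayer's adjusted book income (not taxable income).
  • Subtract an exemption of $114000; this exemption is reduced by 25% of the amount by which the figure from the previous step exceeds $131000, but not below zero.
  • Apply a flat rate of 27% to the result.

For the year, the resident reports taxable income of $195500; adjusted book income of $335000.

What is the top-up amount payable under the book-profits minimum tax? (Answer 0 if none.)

Book-profits minimum tax:
  Base (adjusted book income): $335000
  Exemption: $114000 − 25% × ($335000 − $131000) = $114000 − $51000 = $63000
  Base: $335000 − $63000 = $272000
  $272000 × 27% = $73440

General income tax:
  $45000 × 15% = $6750
  $49000 × 29% = $14210
  $101500 × 36% = $36540
  → $57500

Excess of book-profits minimum tax over general income tax: $73440 − $57500 = $15940.

$15940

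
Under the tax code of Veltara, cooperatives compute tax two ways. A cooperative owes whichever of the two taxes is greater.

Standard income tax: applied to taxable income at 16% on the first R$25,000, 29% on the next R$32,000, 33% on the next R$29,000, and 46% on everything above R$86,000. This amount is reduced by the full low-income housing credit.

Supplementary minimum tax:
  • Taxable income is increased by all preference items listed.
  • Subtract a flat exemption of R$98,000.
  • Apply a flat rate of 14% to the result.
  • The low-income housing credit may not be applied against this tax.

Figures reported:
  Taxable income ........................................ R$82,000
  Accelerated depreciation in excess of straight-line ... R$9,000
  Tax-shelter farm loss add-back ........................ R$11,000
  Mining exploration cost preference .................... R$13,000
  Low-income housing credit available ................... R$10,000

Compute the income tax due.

Standard income tax:
  R$25,000 × 16% = R$4,000
  R$32,000 × 29% = R$9,280
  R$25,000 × 33% = R$8,250
  → R$21,530
  Less low-income housing credit R$10,000 → R$11,530

Supplementary minimum tax:
  Adjusted income: R$82,000 + R$9,000 + R$11,000 + R$13,000 = R$115,000
  Less exemption R$98,000 → base R$17,000
  R$17,000 × 14% = R$2,380

R$11,530 > R$2,380, so the standard income tax governs.

R$11,530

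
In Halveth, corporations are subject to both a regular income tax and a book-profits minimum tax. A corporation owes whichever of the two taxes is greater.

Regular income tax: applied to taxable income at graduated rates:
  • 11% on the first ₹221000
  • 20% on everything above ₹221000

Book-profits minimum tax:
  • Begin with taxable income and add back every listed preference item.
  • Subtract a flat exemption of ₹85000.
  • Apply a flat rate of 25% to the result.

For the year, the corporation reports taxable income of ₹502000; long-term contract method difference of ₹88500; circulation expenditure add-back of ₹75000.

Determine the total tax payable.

Regular income tax:
  ₹221000 × 11% = ₹24310
  ₹281000 × 20% = ₹56200
  → ₹80510

Book-profits minimum tax:
  Adjusted income: ₹502000 + ₹88500 + ₹75000 = ₹665500
  Less exemption ₹85000 → base ₹580500
  ₹580500 × 25% = ₹145125

₹145125 > ₹80510, so the book-profits minimum tax is the binding amount.

₹145125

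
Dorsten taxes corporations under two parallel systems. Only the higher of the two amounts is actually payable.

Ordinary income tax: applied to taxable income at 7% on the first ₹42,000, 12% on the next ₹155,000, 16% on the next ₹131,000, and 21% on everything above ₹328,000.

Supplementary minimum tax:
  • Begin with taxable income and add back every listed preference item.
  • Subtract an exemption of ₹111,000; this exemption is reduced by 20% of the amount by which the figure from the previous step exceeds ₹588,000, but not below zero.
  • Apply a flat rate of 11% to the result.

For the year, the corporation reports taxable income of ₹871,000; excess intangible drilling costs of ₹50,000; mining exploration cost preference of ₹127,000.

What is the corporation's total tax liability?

Supplementary minimum tax:
  Adjusted income: ₹871,000 + ₹50,000 + ₹127,000 = ₹1,048,000
  Exemption: ₹111,000 − 20% × (₹1,048,000 − ₹588,000) = ₹111,000 − ₹92,000 = ₹19,000
  Base: ₹1,048,000 − ₹19,000 = ₹1,029,000
  ₹1,029,000 × 11% = ₹113,190

Ordinary income tax:
  ₹42,000 × 7% = ₹2,940
  ₹155,000 × 12% = ₹18,600
  ₹131,000 × 16% = ₹20,960
  ₹543,000 × 21% = ₹114,030
  → ₹156,530

₹156,530 > ₹113,190, so the ordinary income tax governs.

₹156,530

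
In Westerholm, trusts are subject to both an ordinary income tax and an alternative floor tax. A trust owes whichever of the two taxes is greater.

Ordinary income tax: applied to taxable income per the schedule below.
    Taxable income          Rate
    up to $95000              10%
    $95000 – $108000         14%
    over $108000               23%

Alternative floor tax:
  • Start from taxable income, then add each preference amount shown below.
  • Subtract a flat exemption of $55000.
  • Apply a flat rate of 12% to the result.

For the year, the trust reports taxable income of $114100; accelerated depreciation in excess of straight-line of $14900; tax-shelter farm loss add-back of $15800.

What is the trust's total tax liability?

Ordinary income tax:
  $95000 × 10% = $9500
  $13000 × 14% = $1820
  $6100 × 23% = $1403
  → $12723

Alternative floor tax:
  Adjusted income: $114100 + $14900 + $15800 = $144800
  Less exemption $55000 → base $89800
  $89800 × 12% = $10776

$12723 > $10776, so the ordinary income tax governs.

$12723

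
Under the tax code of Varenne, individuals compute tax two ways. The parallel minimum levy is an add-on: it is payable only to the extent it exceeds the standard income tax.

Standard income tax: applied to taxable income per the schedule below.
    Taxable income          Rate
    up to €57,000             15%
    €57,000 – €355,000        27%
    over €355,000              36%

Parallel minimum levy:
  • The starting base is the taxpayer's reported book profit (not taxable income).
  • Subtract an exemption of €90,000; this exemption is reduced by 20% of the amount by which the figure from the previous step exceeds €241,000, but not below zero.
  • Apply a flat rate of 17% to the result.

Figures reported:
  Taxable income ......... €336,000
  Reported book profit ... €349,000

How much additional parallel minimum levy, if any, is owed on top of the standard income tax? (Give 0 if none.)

€0

Standard income tax:
  €57,000 × 15% = €8,550
  €279,000 × 27% = €75,330
  → €83,880

Parallel minimum levy:
  Base (reported book profit): €349,000
  Exemption: €90,000 − 20% × (€349,000 − €241,000) = €90,000 − €21,600 = €68,400
  Base: €349,000 − €68,400 = €280,600
  €280,600 × 17% = €47,702

€47,702 ≤ €83,880, so no add-on is due.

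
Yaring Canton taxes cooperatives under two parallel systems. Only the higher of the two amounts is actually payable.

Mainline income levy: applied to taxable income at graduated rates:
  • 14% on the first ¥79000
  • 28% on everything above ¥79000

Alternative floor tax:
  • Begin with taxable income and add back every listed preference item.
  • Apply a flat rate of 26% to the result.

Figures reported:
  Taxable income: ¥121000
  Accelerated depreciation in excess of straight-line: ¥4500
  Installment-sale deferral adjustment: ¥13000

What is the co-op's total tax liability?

¥36010

Alternative floor tax:
  Adjusted income: ¥121000 + ¥4500 + ¥13000 = ¥138500
  ¥138500 × 26% = ¥36010

Mainline income levy:
  ¥79000 × 14% = ¥11060
  ¥42000 × 28% = ¥11760
  → ¥22820

¥36010 > ¥22820, so the alternative floor tax is the binding amount.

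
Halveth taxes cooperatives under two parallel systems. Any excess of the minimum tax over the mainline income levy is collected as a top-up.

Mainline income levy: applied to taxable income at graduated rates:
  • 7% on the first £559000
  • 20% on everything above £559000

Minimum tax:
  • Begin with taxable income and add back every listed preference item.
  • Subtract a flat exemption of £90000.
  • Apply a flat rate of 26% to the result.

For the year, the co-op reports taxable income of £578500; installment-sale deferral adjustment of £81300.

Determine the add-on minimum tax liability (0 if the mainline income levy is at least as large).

Mainline income levy:
  £559000 × 7% = £39130
  £19500 × 20% = £3900
  → £43030

Minimum tax:
  Adjusted income: £578500 + £81300 = £659800
  Less exemption £90000 → base £569800
  £569800 × 26% = £148148

Excess of minimum tax over mainline income levy: £148148 − £43030 = £105118.

£105118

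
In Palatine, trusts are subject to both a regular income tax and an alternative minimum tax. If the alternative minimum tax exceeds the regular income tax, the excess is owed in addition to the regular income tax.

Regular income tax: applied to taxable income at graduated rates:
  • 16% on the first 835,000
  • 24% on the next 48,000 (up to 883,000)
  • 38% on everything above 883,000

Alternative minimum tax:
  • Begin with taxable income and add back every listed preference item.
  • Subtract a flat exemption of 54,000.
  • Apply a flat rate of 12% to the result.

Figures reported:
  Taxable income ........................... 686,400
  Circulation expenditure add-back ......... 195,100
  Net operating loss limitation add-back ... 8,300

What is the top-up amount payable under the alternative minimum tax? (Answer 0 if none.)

0

Regular income tax:
  686,400 × 16% = 109,824

Alternative minimum tax:
  Adjusted income: 686,400 + 195,100 + 8,300 = 889,800
  Less exemption 54,000 → base 835,800
  835,800 × 12% = 100,296

100,296 ≤ 109,824, so no add-on is due.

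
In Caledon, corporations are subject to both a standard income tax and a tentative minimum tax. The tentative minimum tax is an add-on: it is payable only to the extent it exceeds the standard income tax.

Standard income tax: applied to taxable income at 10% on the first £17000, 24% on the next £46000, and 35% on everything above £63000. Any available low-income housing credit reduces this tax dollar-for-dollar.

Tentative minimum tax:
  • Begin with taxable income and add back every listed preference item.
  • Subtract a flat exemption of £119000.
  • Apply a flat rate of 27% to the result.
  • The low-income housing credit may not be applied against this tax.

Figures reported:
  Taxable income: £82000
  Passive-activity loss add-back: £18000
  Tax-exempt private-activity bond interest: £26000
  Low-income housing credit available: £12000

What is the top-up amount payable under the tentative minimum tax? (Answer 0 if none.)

Standard income tax:
  £17000 × 10% = £1700
  £46000 × 24% = £11040
  £19000 × 35% = £6650
  → £19390
  Less low-income housing credit £12000 → £7390

Tentative minimum tax:
  Adjusted income: £82000 + £18000 + £26000 = £126000
  Less exemption £119000 → base £7000
  £7000 × 27% = £1890

£1890 ≤ £7390, so no add-on is due.

£0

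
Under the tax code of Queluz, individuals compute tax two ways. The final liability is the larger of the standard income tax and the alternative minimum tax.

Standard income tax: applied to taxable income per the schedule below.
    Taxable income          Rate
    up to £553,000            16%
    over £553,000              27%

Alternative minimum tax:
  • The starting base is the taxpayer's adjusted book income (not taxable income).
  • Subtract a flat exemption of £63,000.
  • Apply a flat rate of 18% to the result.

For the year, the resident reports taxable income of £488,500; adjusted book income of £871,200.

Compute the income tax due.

£145,476

Standard income tax:
  £488,500 × 16% = £78,160

Alternative minimum tax:
  Base (adjusted book income): £871,200
  Less exemption £63,000 → base £808,200
  £808,200 × 18% = £145,476

£145,476 > £78,160, so the alternative minimum tax is the binding amount.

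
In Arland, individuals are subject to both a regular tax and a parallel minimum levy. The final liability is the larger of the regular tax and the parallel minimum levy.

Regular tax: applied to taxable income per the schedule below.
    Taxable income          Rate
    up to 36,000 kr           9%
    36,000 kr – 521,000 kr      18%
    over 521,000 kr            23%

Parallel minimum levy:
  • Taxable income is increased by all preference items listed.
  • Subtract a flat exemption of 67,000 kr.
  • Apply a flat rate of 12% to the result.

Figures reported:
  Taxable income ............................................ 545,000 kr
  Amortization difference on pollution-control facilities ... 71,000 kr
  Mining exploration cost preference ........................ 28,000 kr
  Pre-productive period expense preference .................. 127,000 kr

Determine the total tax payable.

96,060 kr

Parallel minimum levy:
  Adjusted income: 545,000 kr + 71,000 kr + 28,000 kr + 127,000 kr = 771,000 kr
  Less exemption 67,000 kr → base 704,000 kr
  704,000 kr × 12% = 84,480 kr

Regular tax:
  36,000 kr × 9% = 3,240 kr
  485,000 kr × 18% = 87,300 kr
  24,000 kr × 23% = 5,520 kr
  → 96,060 kr

96,060 kr > 84,480 kr, so the regular tax governs.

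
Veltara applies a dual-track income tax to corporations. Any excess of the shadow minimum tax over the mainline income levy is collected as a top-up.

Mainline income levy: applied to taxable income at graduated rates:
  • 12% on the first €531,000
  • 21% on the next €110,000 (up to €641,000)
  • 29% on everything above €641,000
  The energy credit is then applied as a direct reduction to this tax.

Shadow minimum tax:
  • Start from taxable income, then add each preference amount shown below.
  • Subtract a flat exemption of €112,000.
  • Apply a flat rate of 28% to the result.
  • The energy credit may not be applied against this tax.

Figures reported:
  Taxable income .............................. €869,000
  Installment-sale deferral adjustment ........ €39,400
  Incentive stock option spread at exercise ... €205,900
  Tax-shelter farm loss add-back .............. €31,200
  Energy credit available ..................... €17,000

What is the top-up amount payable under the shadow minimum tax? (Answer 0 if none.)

€153,440

Shadow minimum tax:
  Adjusted income: €869,000 + €39,400 + €205,900 + €31,200 = €1,145,500
  Less exemption €112,000 → base €1,033,500
  €1,033,500 × 28% = €289,380

Mainline income levy:
  €531,000 × 12% = €63,720
  €110,000 × 21% = €23,100
  €228,000 × 29% = €66,120
  → €152,940
  Less energy credit €17,000 → €135,940

Excess of shadow minimum tax over mainline income levy: €289,380 − €135,940 = €153,440.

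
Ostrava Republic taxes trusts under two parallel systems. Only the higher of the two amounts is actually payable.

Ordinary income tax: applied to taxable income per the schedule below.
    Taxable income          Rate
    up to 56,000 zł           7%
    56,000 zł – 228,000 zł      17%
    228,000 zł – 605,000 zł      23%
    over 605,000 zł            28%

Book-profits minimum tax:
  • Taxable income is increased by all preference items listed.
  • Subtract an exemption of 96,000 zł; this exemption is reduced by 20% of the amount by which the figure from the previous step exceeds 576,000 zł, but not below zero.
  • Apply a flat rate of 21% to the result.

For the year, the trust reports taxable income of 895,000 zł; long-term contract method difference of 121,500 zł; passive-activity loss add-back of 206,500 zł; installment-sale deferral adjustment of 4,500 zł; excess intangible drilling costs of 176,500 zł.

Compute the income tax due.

Ordinary income tax:
  56,000 zł × 7% = 3,920 zł
  172,000 zł × 17% = 29,240 zł
  377,000 zł × 23% = 86,710 zł
  290,000 zł × 28% = 81,200 zł
  → 201,070 zł

Book-profits minimum tax:
  Adjusted income: 895,000 zł + 121,500 zł + 206,500 zł + 4,500 zł + 176,500 zł = 1,404,000 zł
  Exemption: 20% × (1,404,000 zł − 576,000 zł) = 165,600 zł ≥ 96,000 zł, so the exemption is fully phased out
  Base: 1,404,000 zł − 0 zł = 1,404,000 zł
  1,404,000 zł × 21% = 294,840 zł

294,840 zł > 201,070 zł, so the book-profits minimum tax is the binding amount.

294,840 zł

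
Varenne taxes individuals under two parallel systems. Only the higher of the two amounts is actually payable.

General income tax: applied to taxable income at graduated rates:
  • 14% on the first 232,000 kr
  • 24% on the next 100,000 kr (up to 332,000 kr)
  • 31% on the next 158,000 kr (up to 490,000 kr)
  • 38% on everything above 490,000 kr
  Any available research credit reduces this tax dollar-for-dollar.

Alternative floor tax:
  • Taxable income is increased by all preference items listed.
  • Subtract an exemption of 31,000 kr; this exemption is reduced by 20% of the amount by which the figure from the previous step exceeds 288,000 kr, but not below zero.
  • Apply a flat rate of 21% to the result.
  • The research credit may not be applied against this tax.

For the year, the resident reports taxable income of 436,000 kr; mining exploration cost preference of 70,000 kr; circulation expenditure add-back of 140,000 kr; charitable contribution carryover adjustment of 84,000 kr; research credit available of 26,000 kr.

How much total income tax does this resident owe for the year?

153,300 kr

General income tax:
  232,000 kr × 14% = 32,480 kr
  100,000 kr × 24% = 24,000 kr
  104,000 kr × 31% = 32,240 kr
  → 88,720 kr
  Less research credit 26,000 kr → 62,720 kr

Alternative floor tax:
  Adjusted income: 436,000 kr + 70,000 kr + 140,000 kr + 84,000 kr = 730,000 kr
  Exemption: 20% × (730,000 kr − 288,000 kr) = 88,400 kr ≥ 31,000 kr, so the exemption is fully phased out
  Base: 730,000 kr − 0 kr = 730,000 kr
  730,000 kr × 21% = 153,300 kr

153,300 kr > 62,720 kr, so the alternative floor tax is the binding amount.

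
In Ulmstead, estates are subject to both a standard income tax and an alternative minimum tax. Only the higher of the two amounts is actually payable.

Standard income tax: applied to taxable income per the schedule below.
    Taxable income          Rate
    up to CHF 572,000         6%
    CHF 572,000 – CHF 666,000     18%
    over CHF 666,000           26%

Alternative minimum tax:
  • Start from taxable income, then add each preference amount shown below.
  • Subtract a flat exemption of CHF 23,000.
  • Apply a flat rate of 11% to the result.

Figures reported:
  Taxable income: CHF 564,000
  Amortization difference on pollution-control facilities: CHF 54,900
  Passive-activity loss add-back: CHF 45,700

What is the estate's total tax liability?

Standard income tax:
  CHF 564,000 × 6% = CHF 33,840

Alternative minimum tax:
  Adjusted income: CHF 564,000 + CHF 54,900 + CHF 45,700 = CHF 664,600
  Less exemption CHF 23,000 → base CHF 641,600
  CHF 641,600 × 11% = CHF 70,576

CHF 70,576 > CHF 33,840, so the alternative minimum tax is the binding amount.

CHF 70,576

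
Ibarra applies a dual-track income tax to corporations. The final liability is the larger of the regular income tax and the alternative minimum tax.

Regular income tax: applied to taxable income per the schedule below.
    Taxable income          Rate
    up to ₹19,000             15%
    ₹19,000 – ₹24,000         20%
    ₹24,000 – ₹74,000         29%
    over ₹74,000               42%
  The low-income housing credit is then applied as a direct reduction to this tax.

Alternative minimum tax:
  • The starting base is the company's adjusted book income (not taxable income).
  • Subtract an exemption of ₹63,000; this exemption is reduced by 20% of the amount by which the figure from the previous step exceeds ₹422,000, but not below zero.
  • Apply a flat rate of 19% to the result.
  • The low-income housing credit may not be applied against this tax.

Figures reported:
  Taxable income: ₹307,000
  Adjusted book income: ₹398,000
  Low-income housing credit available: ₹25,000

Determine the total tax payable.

Alternative minimum tax:
  Base (adjusted book income): ₹398,000
  Exemption: ₹398,000 ≤ ₹422,000, so full ₹63,000 applies
  Base: ₹398,000 − ₹63,000 = ₹335,000
  ₹335,000 × 19% = ₹63,650

Regular income tax:
  ₹19,000 × 15% = ₹2,850
  ₹5,000 × 20% = ₹1,000
  ₹50,000 × 29% = ₹14,500
  ₹233,000 × 42% = ₹97,860
  → ₹116,210
  Less low-income housing credit ₹25,000 → ₹91,210

₹91,210 > ₹63,650, so the regular income tax governs.

₹91,210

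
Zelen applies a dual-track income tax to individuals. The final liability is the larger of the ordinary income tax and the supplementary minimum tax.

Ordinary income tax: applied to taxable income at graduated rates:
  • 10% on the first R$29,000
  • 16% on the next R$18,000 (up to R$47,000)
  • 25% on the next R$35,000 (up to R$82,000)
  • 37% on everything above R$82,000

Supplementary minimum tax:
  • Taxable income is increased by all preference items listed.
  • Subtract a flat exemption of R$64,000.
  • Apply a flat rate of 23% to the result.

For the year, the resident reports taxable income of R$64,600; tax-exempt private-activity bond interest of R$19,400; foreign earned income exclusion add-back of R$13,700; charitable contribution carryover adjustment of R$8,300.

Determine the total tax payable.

Ordinary income tax:
  R$29,000 × 10% = R$2,900
  R$18,000 × 16% = R$2,880
  R$17,600 × 25% = R$4,400
  → R$10,180

Supplementary minimum tax:
  Adjusted income: R$64,600 + R$19,400 + R$13,700 + R$8,300 = R$106,000
  Less exemption R$64,000 → base R$42,000
  R$42,000 × 23% = R$9,660

R$10,180 > R$9,660, so the ordinary income tax governs.

R$10,180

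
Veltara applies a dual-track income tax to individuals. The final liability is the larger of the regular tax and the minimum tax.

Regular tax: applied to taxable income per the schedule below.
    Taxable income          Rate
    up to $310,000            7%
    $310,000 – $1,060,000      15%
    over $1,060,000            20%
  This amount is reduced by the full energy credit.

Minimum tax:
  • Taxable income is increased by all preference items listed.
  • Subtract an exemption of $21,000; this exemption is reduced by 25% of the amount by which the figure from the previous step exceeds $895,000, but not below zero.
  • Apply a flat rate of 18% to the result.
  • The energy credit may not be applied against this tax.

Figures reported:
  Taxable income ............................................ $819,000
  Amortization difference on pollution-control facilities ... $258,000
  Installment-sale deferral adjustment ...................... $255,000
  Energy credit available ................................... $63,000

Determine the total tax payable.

$239,760

Minimum tax:
  Adjusted income: $819,000 + $258,000 + $255,000 = $1,332,000
  Exemption: 25% × ($1,332,000 − $895,000) = $109,250 ≥ $21,000, so the exemption is fully phased out
  Base: $1,332,000 − $0 = $1,332,000
  $1,332,000 × 18% = $239,760

Regular tax:
  $310,000 × 7% = $21,700
  $509,000 × 15% = $76,350
  → $98,050
  Less energy credit $63,000 → $35,050

$239,760 > $35,050, so the minimum tax is the binding amount.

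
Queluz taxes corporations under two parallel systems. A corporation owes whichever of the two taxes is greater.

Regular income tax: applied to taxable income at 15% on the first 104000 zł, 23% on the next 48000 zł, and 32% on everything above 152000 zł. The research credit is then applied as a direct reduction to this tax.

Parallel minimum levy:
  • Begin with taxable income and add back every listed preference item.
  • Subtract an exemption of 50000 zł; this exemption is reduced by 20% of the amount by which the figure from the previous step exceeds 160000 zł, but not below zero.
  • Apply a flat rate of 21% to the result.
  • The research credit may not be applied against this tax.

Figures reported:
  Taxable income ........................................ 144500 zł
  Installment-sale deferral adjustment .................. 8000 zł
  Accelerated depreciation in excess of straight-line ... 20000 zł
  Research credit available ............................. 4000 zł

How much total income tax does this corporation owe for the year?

26250 zł

Regular income tax:
  104000 zł × 15% = 15600 zł
  40500 zł × 23% = 9315 zł
  → 24915 zł
  Less research credit 4000 zł → 20915 zł

Parallel minimum levy:
  Adjusted income: 144500 zł + 8000 zł + 20000 zł = 172500 zł
  Exemption: 50000 zł − 20% × (172500 zł − 160000 zł) = 50000 zł − 2500 zł = 47500 zł
  Base: 172500 zł − 47500 zł = 125000 zł
  125000 zł × 21% = 26250 zł

26250 zł > 20915 zł, so the parallel minimum levy is the binding amount.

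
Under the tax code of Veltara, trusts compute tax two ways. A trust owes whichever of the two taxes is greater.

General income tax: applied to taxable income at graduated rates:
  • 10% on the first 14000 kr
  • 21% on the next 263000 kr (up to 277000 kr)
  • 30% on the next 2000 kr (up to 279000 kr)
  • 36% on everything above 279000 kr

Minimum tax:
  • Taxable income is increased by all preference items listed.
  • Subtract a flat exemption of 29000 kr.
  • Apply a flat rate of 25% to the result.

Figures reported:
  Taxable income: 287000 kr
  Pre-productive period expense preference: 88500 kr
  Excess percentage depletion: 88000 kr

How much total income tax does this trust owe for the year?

108625 kr

General income tax:
  14000 kr × 10% = 1400 kr
  263000 kr × 21% = 55230 kr
  2000 kr × 30% = 600 kr
  8000 kr × 36% = 2880 kr
  → 60110 kr

Minimum tax:
  Adjusted income: 287000 kr + 88500 kr + 88000 kr = 463500 kr
  Less exemption 29000 kr → base 434500 kr
  434500 kr × 25% = 108625 kr

108625 kr > 60110 kr, so the minimum tax is the binding amount.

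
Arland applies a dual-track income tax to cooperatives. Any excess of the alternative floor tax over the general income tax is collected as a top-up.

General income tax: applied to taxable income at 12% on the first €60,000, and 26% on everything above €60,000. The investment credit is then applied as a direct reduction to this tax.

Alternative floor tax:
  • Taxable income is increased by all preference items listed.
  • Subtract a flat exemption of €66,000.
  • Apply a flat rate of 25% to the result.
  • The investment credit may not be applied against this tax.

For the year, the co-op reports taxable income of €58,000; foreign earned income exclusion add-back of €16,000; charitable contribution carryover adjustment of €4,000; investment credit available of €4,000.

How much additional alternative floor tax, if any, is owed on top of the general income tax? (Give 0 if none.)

€40

General income tax:
  €58,000 × 12% = €6,960
  Less investment credit €4,000 → €2,960

Alternative floor tax:
  Adjusted income: €58,000 + €16,000 + €4,000 = €78,000
  Less exemption €66,000 → base €12,000
  €12,000 × 25% = €3,000

Excess of alternative floor tax over general income tax: €3,000 − €2,960 = €40.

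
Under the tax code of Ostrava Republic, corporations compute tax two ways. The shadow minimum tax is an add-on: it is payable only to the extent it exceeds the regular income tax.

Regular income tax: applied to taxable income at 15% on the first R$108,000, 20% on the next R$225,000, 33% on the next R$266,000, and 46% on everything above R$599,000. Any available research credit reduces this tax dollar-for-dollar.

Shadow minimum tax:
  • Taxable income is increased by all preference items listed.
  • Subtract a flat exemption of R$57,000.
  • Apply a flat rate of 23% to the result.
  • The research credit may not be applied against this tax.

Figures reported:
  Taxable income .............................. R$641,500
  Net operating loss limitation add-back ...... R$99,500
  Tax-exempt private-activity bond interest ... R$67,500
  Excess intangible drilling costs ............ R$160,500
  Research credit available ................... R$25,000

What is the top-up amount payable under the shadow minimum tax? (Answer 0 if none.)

R$66,230

Shadow minimum tax:
  Adjusted income: R$641,500 + R$99,500 + R$67,500 + R$160,500 = R$969,000
  Less exemption R$57,000 → base R$912,000
  R$912,000 × 23% = R$209,760

Regular income tax:
  R$108,000 × 15% = R$16,200
  R$225,000 × 20% = R$45,000
  R$266,000 × 33% = R$87,780
  R$42,500 × 46% = R$19,550
  → R$168,530
  Less research credit R$25,000 → R$143,530

Excess of shadow minimum tax over regular income tax: R$209,760 − R$143,530 = R$66,230.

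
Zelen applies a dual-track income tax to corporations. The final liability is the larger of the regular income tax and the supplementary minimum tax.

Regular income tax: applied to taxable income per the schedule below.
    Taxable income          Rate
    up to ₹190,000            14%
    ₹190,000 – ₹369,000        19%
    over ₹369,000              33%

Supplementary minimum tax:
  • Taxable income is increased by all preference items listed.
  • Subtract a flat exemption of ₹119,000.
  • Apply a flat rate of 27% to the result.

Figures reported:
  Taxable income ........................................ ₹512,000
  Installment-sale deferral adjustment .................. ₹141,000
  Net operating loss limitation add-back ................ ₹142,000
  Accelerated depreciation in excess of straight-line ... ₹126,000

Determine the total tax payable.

Regular income tax:
  ₹190,000 × 14% = ₹26,600
  ₹179,000 × 19% = ₹34,010
  ₹143,000 × 33% = ₹47,190
  → ₹107,800

Supplementary minimum tax:
  Adjusted income: ₹512,000 + ₹141,000 + ₹142,000 + ₹126,000 = ₹921,000
  Less exemption ₹119,000 → base ₹802,000
  ₹802,000 × 27% = ₹216,540

₹216,540 > ₹107,800, so the supplementary minimum tax is the binding amount.

₹216,540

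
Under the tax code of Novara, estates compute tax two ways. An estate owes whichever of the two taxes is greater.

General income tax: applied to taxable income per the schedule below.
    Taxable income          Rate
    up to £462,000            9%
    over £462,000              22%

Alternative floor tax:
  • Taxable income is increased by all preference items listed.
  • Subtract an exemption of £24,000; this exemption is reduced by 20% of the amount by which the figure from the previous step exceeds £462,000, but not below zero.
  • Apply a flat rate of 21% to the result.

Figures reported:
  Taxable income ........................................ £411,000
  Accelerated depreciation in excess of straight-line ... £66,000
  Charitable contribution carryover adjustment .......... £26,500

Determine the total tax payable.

Alternative floor tax:
  Adjusted income: £411,000 + £66,000 + £26,500 = £503,500
  Exemption: £24,000 − 20% × (£503,500 − £462,000) = £24,000 − £8,300 = £15,700
  Base: £503,500 − £15,700 = £487,800
  £487,800 × 21% = £102,438

General income tax:
  £411,000 × 9% = £36,990

£102,438 > £36,990, so the alternative floor tax is the binding amount.

£102,438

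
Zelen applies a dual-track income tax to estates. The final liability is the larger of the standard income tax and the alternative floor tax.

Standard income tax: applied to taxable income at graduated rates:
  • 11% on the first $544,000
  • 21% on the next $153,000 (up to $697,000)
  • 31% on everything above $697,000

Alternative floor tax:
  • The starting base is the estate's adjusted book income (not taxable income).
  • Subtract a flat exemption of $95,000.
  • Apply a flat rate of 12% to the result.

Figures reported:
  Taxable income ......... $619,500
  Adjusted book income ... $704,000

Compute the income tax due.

$75,695

Alternative floor tax:
  Base (adjusted book income): $704,000
  Less exemption $95,000 → base $609,000
  $609,000 × 12% = $73,080

Standard income tax:
  $544,000 × 11% = $59,840
  $75,500 × 21% = $15,855
  → $75,695

$75,695 > $73,080, so the standard income tax governs.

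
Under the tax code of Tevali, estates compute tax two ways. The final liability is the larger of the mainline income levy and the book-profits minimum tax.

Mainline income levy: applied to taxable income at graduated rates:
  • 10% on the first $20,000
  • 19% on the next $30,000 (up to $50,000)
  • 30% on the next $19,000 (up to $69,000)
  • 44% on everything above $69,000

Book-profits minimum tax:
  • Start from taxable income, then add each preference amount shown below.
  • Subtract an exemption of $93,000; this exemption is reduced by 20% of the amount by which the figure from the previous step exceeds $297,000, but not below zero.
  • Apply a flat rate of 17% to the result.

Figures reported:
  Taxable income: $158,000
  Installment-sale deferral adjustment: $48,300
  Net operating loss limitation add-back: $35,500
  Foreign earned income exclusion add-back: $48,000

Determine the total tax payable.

$52,560

Book-profits minimum tax:
  Adjusted income: $158,000 + $48,300 + $35,500 + $48,000 = $289,800
  Exemption: $289,800 ≤ $297,000, so full $93,000 applies
  Base: $289,800 − $93,000 = $196,800
  $196,800 × 17% = $33,456

Mainline income levy:
  $20,000 × 10% = $2,000
  $30,000 × 19% = $5,700
  $19,000 × 30% = $5,700
  $89,000 × 44% = $39,160
  → $52,560

$52,560 > $33,456, so the mainline income levy governs.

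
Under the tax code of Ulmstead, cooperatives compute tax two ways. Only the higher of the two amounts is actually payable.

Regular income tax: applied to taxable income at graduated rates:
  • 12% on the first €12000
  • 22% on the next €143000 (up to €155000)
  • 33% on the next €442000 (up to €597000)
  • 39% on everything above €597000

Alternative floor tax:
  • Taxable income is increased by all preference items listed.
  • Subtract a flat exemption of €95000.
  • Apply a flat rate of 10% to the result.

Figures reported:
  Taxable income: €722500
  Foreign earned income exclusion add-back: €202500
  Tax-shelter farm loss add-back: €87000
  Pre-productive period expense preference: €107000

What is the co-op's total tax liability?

Alternative floor tax:
  Adjusted income: €722500 + €202500 + €87000 + €107000 = €1119000
  Less exemption €95000 → base €1024000
  €1024000 × 10% = €102400

Regular income tax:
  €12000 × 12% = €1440
  €143000 × 22% = €31460
  €442000 × 33% = €145860
  €125500 × 39% = €48945
  → €227705

€227705 > €102400, so the regular income tax governs.

€227705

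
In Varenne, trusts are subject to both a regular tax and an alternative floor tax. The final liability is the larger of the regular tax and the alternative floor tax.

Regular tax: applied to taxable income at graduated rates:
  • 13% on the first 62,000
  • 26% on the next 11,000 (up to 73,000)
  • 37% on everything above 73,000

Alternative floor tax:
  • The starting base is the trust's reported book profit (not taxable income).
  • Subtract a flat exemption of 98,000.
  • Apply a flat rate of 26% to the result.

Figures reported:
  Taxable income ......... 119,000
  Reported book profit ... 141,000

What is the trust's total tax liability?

27,940

Regular tax:
  62,000 × 13% = 8,060
  11,000 × 26% = 2,860
  46,000 × 37% = 17,020
  → 27,940

Alternative floor tax:
  Base (reported book profit): 141,000
  Less exemption 98,000 → base 43,000
  43,000 × 26% = 11,180

27,940 > 11,180, so the regular tax governs.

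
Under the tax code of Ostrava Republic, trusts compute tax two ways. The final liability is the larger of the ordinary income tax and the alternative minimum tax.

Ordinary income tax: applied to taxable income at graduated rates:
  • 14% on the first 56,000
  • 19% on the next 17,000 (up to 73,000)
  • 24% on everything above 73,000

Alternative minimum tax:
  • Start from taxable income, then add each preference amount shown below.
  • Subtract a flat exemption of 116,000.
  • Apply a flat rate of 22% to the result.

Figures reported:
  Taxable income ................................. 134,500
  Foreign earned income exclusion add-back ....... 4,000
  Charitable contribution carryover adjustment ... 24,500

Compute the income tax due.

25,830

Ordinary income tax:
  56,000 × 14% = 7,840
  17,000 × 19% = 3,230
  61,500 × 24% = 14,760
  → 25,830

Alternative minimum tax:
  Adjusted income: 134,500 + 4,000 + 24,500 = 163,000
  Less exemption 116,000 → base 47,000
  47,000 × 22% = 10,340

25,830 > 10,340, so the ordinary income tax governs.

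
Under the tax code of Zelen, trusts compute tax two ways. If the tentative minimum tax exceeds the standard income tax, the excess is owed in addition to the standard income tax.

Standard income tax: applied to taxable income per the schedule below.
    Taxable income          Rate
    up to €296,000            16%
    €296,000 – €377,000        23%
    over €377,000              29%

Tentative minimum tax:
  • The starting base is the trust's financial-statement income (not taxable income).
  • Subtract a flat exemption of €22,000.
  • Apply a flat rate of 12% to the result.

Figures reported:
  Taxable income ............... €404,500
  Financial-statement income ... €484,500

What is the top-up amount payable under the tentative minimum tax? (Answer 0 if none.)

€0

Standard income tax:
  €296,000 × 16% = €47,360
  €81,000 × 23% = €18,630
  €27,500 × 29% = €7,975
  → €73,965

Tentative minimum tax:
  Base (financial-statement income): €484,500
  Less exemption €22,000 → base €462,500
  €462,500 × 12% = €55,500

€55,500 ≤ €73,965, so no add-on is due.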